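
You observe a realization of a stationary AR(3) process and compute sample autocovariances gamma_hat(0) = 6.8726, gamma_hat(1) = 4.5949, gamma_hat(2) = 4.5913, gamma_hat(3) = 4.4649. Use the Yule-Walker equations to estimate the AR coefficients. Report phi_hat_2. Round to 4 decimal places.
\hat\phi_{2} = 0.3010

The Yule-Walker equations for an AR(p) process read, in matrix form,
  Gamma_p phi = r_p,   with   (Gamma_p)_{ij} = gamma(|i - j|),
                       (r_p)_i = gamma(i),   i,j = 1..p.
Substitute the sample gammas (Toeplitz matrix and right-hand side of size 3):
  Gamma_p = [[6.8726, 4.5949, 4.5913], [4.5949, 6.8726, 4.5949], [4.5913, 4.5949, 6.8726]]
  r_p     = [4.5949, 4.5913, 4.4649]
Written out (R1..R3):
  (R1) 6.8726 phi_1 + 4.5949 phi_2 + 4.5913 phi_3 = 4.5949
  (R2) 4.5949 phi_1 + 6.8726 phi_2 + 4.5949 phi_3 = 4.5913
  (R3) 4.5913 phi_1 + 4.5949 phi_2 + 6.8726 phi_3 = 4.4649
Gaussian elimination:
  R2 <- R2 - (4.5949/6.8726) R1 = R2 - (0.668582) R1:  3.80053 phi_2 + 1.525237 phi_3 = 1.51923
  R3 <- R3 - (4.5913/6.8726) R1 = R3 - (0.668059) R1:  1.525237 phi_2 + 3.805342 phi_3 = 1.395237
  R3 <- R3 - (1.525237/3.80053) R2 = R3 - (0.401322) R2:  3.193231 phi_3 = 0.785536
Back-substitution:
  phi_hat_3 = 0.785536 / 3.193231 = 0.246001
  phi_hat_2 = (1.51923 - (1.525237)(0.246001)) / 3.80053 = 0.301016
  phi_hat_1 = (4.5949 - (4.5949)(0.301016) - (4.5913)(0.246001)) / 6.8726 = 0.302986
So phi_hat = [0.3030, 0.3010, 0.2460].
Therefore phi_hat_2 = 0.3010.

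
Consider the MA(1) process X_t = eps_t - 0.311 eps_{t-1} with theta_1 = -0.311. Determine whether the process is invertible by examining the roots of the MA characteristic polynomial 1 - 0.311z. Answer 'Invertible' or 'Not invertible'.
\text{Invertible}

The MA(q) characteristic polynomial is P(z) = 1 - 0.311z.
Invertibility requires all roots to lie outside the unit circle, i.e. |z| > 1 for every root.
This is linear in z: 1 + (-0.311) z = 0  =>  z = -1/(-0.311) = 3.215434,  |z| = 3.215434.
Moduli of all roots: 3.2154.
All moduli strictly greater than 1? Yes.
Verdict: Invertible.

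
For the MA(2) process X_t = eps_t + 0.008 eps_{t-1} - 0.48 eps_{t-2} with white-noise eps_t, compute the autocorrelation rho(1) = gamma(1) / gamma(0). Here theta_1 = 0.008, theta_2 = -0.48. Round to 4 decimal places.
\rho(1) = 0.0034

For an MA(q) process with theta_0 = 1, the autocovariance is
  gamma(k) = sigma^2 * sum_{i=0..q-k} theta_i * theta_{i+k},
and rho(k) = gamma(k) / gamma(0). Sigma^2 cancels.
  numerator   = (1)*(0.008) + (0.008)*(-0.48) = 0.00416.
  denominator = (1)^2 + (0.008)^2 + (-0.48)^2 = 1.230464.
  rho(1) = 0.00416 / 1.230464 = 0.0034.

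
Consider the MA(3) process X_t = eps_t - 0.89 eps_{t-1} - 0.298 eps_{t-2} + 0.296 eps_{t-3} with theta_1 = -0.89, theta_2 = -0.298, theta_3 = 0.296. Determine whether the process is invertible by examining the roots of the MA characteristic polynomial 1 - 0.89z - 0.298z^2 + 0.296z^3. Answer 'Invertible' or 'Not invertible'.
\text{Invertible}

The MA(q) characteristic polynomial is P(z) = 1 - 0.89z - 0.298z^2 + 0.296z^3.
Invertibility requires all roots to lie outside the unit circle, i.e. |z| > 1 for every root.
Degree 3: look for a simple real root z0 first, then factor out (1 - z/z0) and solve the remaining quadratic.
Testing z0 = 1.25: P(1.25) = 1 + (-0.89)(1.25) + (-0.298)(1.25)^2 + (0.296)(1.25)^3
  = 1 + (-1.1125) + (-0.465625) + (0.578125) = 0.  So z_0 = 1.25 is a root, |z_0| = 1.25.
Divide out the factor (1 - 0.8 z) = (1 - z/z0) (since 1/z0 = 0.8):
  P(z) = (1 - 0.8 z)(1 + (-0.09) z + (-0.37) z^2)
  [check: z-coef -0.09 - (0.8) = -0.89; z^2-coef -0.37 - (0.8)(-0.09) = -0.298; z^3-coef -(0.8)(-0.37) = 0.296.]
Remaining roots from the quadratic factor 1 + (-0.09) z + (-0.37) z^2:
  Set 1 + (-0.09) z + (-0.37) z^2 = 0, i.e. a z^2 + b z + c = 0 with a = -0.37, b = -0.09, c = 1.
  Discriminant D = b^2 - 4ac = (-0.09)^2 - 4*(-0.37)*1 = 0.0081 - (-1.48) = 1.4881.
  D >= 0, so the roots are real: z = (-b +/- sqrt(D)) / (2a) = (0.09 +/- 1.219877) / (-0.74).
    z_1 = (0.09 + 1.219877) / (-0.74) = -1.7701,   |z_1| = 1.7701.
    z_2 = (0.09 - 1.219877) / (-0.74) = 1.5269,   |z_2| = 1.5269.
Moduli of all roots: 1.2500, 1.7701, 1.5269.
All moduli strictly greater than 1? Yes.
Verdict: Invertible.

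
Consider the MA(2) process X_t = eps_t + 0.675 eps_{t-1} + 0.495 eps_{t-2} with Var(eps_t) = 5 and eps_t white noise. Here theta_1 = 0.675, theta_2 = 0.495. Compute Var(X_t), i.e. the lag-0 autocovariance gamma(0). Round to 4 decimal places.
\gamma(0) = 8.5033

For an MA(q) process X_t = eps_t + sum_i theta_i eps_{t-i} with
Var(eps_t) = sigma^2, the variance is
  gamma(0) = sigma^2 * (1 + sum_i theta_i^2).
  sum_i theta_i^2 = (0.675)^2 + (0.495)^2 = 0.455625 + 0.245025 = 0.70065.
  gamma(0) = 5 * (1 + 0.70065) = 5 * 1.70065 = 8.50325, which rounds to 8.5033.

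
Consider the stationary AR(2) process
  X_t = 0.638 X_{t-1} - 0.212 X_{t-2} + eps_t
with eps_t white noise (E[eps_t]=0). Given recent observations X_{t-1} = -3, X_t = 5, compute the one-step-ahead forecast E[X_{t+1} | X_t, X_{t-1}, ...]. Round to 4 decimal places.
E[X_{t+1} \mid \mathcal F_t] = 3.8260

For an AR(p) model X_t = c + sum_i phi_i X_{t-i} + eps_t, the
one-step-ahead conditional mean is
  E[X_{t+1} | X_t, ...] = c + sum_i phi_i X_{t+1-i}.
Substitute known values:
  E[X_{t+1} | ...] = (0.638) * (5) + (-0.212) * (-3)
                   = 3.8260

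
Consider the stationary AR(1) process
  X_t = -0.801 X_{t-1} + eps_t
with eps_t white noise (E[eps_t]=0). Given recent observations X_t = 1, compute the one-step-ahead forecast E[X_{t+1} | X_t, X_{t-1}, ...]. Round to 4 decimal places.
E[X_{t+1} \mid \mathcal F_t] = -0.8010

For an AR(p) model X_t = c + sum_i phi_i X_{t-i} + eps_t, the
one-step-ahead conditional mean is
  E[X_{t+1} | X_t, ...] = c + sum_i phi_i X_{t+1-i}.
Substitute known values:
  E[X_{t+1} | ...] = (-0.801) * (1)
                   = -0.8010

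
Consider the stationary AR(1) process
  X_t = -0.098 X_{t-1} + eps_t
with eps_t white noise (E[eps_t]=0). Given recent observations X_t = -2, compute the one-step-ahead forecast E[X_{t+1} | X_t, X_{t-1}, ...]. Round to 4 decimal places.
E[X_{t+1} \mid \mathcal F_t] = 0.1960

For an AR(p) model X_t = c + sum_i phi_i X_{t-i} + eps_t, the
one-step-ahead conditional mean is
  E[X_{t+1} | X_t, ...] = c + sum_i phi_i X_{t+1-i}.
Substitute known values:
  E[X_{t+1} | ...] = (-0.098) * (-2)
                   = 0.1960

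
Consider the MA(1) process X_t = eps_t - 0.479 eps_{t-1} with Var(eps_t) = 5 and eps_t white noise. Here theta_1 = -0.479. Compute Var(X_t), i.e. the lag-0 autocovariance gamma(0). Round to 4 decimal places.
\gamma(0) = 6.1472

For an MA(q) process X_t = eps_t + sum_i theta_i eps_{t-i} with
Var(eps_t) = sigma^2, the variance is
  gamma(0) = sigma^2 * (1 + sum_i theta_i^2).
  sum_i theta_i^2 = (-0.479)^2 = 0.229441.
  gamma(0) = 5 * (1 + 0.229441) = 5 * 1.229441 = 6.147205, which rounds to 6.1472.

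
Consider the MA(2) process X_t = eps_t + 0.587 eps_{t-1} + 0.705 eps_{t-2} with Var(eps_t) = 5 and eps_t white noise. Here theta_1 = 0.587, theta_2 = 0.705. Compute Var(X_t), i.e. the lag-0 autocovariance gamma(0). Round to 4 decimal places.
\gamma(0) = 9.2080

For an MA(q) process X_t = eps_t + sum_i theta_i eps_{t-i} with
Var(eps_t) = sigma^2, the variance is
  gamma(0) = sigma^2 * (1 + sum_i theta_i^2).
  sum_i theta_i^2 = (0.587)^2 + (0.705)^2 = 0.344569 + 0.497025 = 0.841594.
  gamma(0) = 5 * (1 + 0.841594) = 5 * 1.841594 = 9.20797, which rounds to 9.2080.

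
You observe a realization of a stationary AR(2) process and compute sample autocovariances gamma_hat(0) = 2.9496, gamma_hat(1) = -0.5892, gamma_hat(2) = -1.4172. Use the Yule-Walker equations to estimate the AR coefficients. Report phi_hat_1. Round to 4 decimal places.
\hat\phi_{1} = -0.3080

The Yule-Walker equations for an AR(p) process read, in matrix form,
  Gamma_p phi = r_p,   with   (Gamma_p)_{ij} = gamma(|i - j|),
                       (r_p)_i = gamma(i),   i,j = 1..p.
Substitute the sample gammas (Toeplitz matrix and right-hand side of size 2):
  Gamma_p = [[2.9496, -0.5892], [-0.5892, 2.9496]]
  r_p     = [-0.5892, -1.4172]
Written out:
  2.9496 phi_1 - 0.5892 phi_2 = -0.5892
  -0.5892 phi_1 + 2.9496 phi_2 = -1.4172
Solve by Cramer's rule:
  det = gamma(0)^2 - gamma(1)^2 = (2.9496)^2 - (-0.5892)^2 = 8.70014016 - 0.34715664 = 8.35298352
  phi_hat_1 = [gamma(1) gamma(0) - gamma(1) gamma(2)] / det = [(-0.5892)(2.9496) - (-0.5892)(-1.4172)] / 8.35298352 = -2.57291856 / 8.35298352 = -0.308
  phi_hat_2 = [gamma(0) gamma(2) - gamma(1)^2] / det = [(2.9496)(-1.4172) - (-0.5892)^2] / 8.35298352 = -4.52732976 / 8.35298352 = -0.542
So phi_hat = [-0.3080, -0.5420].
Therefore phi_hat_1 = -0.3080.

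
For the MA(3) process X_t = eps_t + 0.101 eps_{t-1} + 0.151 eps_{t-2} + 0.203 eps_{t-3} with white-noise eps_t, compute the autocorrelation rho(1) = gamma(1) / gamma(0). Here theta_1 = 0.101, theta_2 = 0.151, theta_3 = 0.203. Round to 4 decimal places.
\rho(1) = 0.1368

For an MA(q) process with theta_0 = 1, the autocovariance is
  gamma(k) = sigma^2 * sum_{i=0..q-k} theta_i * theta_{i+k},
and rho(k) = gamma(k) / gamma(0). Sigma^2 cancels.
  numerator   = (1)*(0.101) + (0.101)*(0.151) + (0.151)*(0.203) = 0.146904.
  denominator = (1)^2 + (0.101)^2 + (0.151)^2 + (0.203)^2 = 1.074211.
  rho(1) = 0.146904 / 1.074211 = 0.1368.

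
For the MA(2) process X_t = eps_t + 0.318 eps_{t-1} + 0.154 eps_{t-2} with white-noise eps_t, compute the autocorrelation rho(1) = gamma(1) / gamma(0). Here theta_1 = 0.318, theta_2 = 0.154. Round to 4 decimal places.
\rho(1) = 0.3262

For an MA(q) process with theta_0 = 1, the autocovariance is
  gamma(k) = sigma^2 * sum_{i=0..q-k} theta_i * theta_{i+k},
and rho(k) = gamma(k) / gamma(0). Sigma^2 cancels.
  numerator   = (1)*(0.318) + (0.318)*(0.154) = 0.366972.
  denominator = (1)^2 + (0.318)^2 + (0.154)^2 = 1.12484.
  rho(1) = 0.366972 / 1.12484 = 0.3262.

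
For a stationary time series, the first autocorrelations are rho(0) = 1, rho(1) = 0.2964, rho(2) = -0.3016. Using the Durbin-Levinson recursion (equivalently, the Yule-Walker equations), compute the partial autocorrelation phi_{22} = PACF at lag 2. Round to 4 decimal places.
\phi_{22} = -0.4270

The PACF at lag k is phi_{kk}, the last component of the solution
to the Yule-Walker system G_k phi = r_k where
  (G_k)_{ij} = rho(|i - j|), (r_k)_i = rho(i), i,j = 1..k.
Equivalently, Durbin-Levinson gives phi_{kk} iteratively:
  phi_{11} = rho(1)
  phi_{kk} = [rho(k) - sum_{j=1..k-1} phi_{k-1,j} rho(k-j)]
            / [1 - sum_{j=1..k-1} phi_{k-1,j} rho(j)],
  phi_{k,j} = phi_{k-1,j} - phi_{kk} phi_{k-1,k-j},  j = 1..k-1.
Step k = 1:
  phi_11 = rho(1) = 0.2964.
Step k = 2:
  phi_22 = [rho(2) - phi_11 rho(1)] / [1 - phi_11 rho(1)] = [-0.3016 - (0.2964)(0.2964)] / [1 - (0.2964)(0.2964)]
         = -0.38945296 / 0.91214704 = -0.427.
Therefore phi_{22} = -0.4270.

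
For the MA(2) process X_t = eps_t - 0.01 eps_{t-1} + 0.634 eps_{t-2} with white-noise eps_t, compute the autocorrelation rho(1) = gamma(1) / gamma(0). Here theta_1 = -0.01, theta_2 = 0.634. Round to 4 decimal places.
\rho(1) = -0.0117

For an MA(q) process with theta_0 = 1, the autocovariance is
  gamma(k) = sigma^2 * sum_{i=0..q-k} theta_i * theta_{i+k},
and rho(k) = gamma(k) / gamma(0). Sigma^2 cancels.
  numerator   = (1)*(-0.01) + (-0.01)*(0.634) = -0.01634.
  denominator = (1)^2 + (-0.01)^2 + (0.634)^2 = 1.402056.
  rho(1) = -0.01634 / 1.402056 = -0.0117.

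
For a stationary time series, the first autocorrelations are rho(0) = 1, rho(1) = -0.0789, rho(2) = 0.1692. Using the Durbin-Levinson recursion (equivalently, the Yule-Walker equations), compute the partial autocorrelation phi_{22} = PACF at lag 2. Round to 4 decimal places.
\phi_{22} = 0.1640

The PACF at lag k is phi_{kk}, the last component of the solution
to the Yule-Walker system G_k phi = r_k where
  (G_k)_{ij} = rho(|i - j|), (r_k)_i = rho(i), i,j = 1..k.
Equivalently, Durbin-Levinson gives phi_{kk} iteratively:
  phi_{11} = rho(1)
  phi_{kk} = [rho(k) - sum_{j=1..k-1} phi_{k-1,j} rho(k-j)]
            / [1 - sum_{j=1..k-1} phi_{k-1,j} rho(j)],
  phi_{k,j} = phi_{k-1,j} - phi_{kk} phi_{k-1,k-j},  j = 1..k-1.
Step k = 1:
  phi_11 = rho(1) = -0.0789.
Step k = 2:
  phi_22 = [rho(2) - phi_11 rho(1)] / [1 - phi_11 rho(1)] = [0.1692 - (-0.0789)(-0.0789)] / [1 - (-0.0789)(-0.0789)]
         = 0.16297479 / 0.99377479 = 0.164.
Therefore phi_{22} = 0.1640.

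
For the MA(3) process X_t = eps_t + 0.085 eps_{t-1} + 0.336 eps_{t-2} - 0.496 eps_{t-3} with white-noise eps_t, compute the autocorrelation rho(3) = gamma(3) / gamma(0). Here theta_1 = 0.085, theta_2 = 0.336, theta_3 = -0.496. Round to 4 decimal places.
\rho(3) = -0.3631

For an MA(q) process with theta_0 = 1, the autocovariance is
  gamma(k) = sigma^2 * sum_{i=0..q-k} theta_i * theta_{i+k},
and rho(k) = gamma(k) / gamma(0). Sigma^2 cancels.
  numerator   = (1)*(-0.496) = -0.496.
  denominator = (1)^2 + (0.085)^2 + (0.336)^2 + (-0.496)^2 = 1.366137.
  rho(3) = -0.496 / 1.366137 = -0.3631.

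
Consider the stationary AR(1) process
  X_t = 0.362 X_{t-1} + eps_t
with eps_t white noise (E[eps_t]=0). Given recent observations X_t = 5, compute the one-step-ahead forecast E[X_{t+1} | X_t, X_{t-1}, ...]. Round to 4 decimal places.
E[X_{t+1} \mid \mathcal F_t] = 1.8100

For an AR(p) model X_t = c + sum_i phi_i X_{t-i} + eps_t, the
one-step-ahead conditional mean is
  E[X_{t+1} | X_t, ...] = c + sum_i phi_i X_{t+1-i}.
Substitute known values:
  E[X_{t+1} | ...] = (0.362) * (5)
                   = 1.8100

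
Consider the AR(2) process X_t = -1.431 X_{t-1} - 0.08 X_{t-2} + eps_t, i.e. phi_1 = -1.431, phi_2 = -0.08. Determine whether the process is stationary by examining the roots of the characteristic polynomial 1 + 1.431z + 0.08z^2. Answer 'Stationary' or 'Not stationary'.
\text{Not stationary}

The AR(p) characteristic polynomial is P(z) = 1 + 1.431z + 0.08z^2.
Stationarity requires all roots to lie outside the unit circle, i.e. |z| > 1 for every root.
Set 1 + (1.431) z + (0.08) z^2 = 0, i.e. a z^2 + b z + c = 0 with a = 0.08, b = 1.431, c = 1.
Discriminant D = b^2 - 4ac = (1.431)^2 - 4*(0.08)*1 = 2.047761 - (0.32) = 1.727761.
D >= 0, so the roots are real: z = (-b +/- sqrt(D)) / (2a) = (-1.431 +/- 1.314443) / (0.16).
  z_1 = (-1.431 + 1.314443) / (0.16) = -0.7285,   |z_1| = 0.7285.
  z_2 = (-1.431 - 1.314443) / (0.16) = -17.159,   |z_2| = 17.159.
Moduli of all roots: 0.7285, 17.1590.
All moduli strictly greater than 1? No.
Verdict: Not stationary.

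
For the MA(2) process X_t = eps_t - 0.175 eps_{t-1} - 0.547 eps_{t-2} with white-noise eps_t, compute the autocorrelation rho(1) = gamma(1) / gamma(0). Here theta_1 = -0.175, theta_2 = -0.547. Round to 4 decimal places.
\rho(1) = -0.0596

For an MA(q) process with theta_0 = 1, the autocovariance is
  gamma(k) = sigma^2 * sum_{i=0..q-k} theta_i * theta_{i+k},
and rho(k) = gamma(k) / gamma(0). Sigma^2 cancels.
  numerator   = (1)*(-0.175) + (-0.175)*(-0.547) = -0.079275.
  denominator = (1)^2 + (-0.175)^2 + (-0.547)^2 = 1.329834.
  rho(1) = -0.079275 / 1.329834 = -0.0596.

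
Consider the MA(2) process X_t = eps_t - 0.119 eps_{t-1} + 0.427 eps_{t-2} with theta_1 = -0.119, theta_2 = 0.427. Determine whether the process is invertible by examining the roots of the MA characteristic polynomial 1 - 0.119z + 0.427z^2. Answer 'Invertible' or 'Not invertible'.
\text{Invertible}

The MA(q) characteristic polynomial is P(z) = 1 - 0.119z + 0.427z^2.
Invertibility requires all roots to lie outside the unit circle, i.e. |z| > 1 for every root.
Set 1 + (-0.119) z + (0.427) z^2 = 0, i.e. a z^2 + b z + c = 0 with a = 0.427, b = -0.119, c = 1.
Discriminant D = b^2 - 4ac = (-0.119)^2 - 4*(0.427)*1 = 0.014161 - (1.708) = -1.693839.
D < 0, so the roots are the complex-conjugate pair z = (-b +/- i sqrt(-D)) / (2a) = 0.1393 +/- 1.524i.
For a conjugate pair |z|^2 = z * conj(z) = (product of roots) = c/a = 1/(0.427) = 2.34192, so |z| = sqrt(2.34192) = 1.5303 for both roots.
Moduli of all roots: 1.5303, 1.5303.
All moduli strictly greater than 1? Yes.
Verdict: Invertible.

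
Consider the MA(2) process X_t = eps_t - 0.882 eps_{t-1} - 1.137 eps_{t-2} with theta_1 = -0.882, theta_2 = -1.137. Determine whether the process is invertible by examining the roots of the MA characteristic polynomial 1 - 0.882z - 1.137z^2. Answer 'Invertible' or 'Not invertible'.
\text{Not invertible}

The MA(q) characteristic polynomial is P(z) = 1 - 0.882z - 1.137z^2.
Invertibility requires all roots to lie outside the unit circle, i.e. |z| > 1 for every root.
Set 1 + (-0.882) z + (-1.137) z^2 = 0, i.e. a z^2 + b z + c = 0 with a = -1.137, b = -0.882, c = 1.
Discriminant D = b^2 - 4ac = (-0.882)^2 - 4*(-1.137)*1 = 0.777924 - (-4.548) = 5.325924.
D >= 0, so the roots are real: z = (-b +/- sqrt(D)) / (2a) = (0.882 +/- 2.307796) / (-2.274).
  z_1 = (0.882 + 2.307796) / (-2.274) = -1.4027,   |z_1| = 1.4027.
  z_2 = (0.882 - 2.307796) / (-2.274) = 0.627,   |z_2| = 0.627.
Moduli of all roots: 1.4027, 0.6270.
All moduli strictly greater than 1? No.
Verdict: Not invertible.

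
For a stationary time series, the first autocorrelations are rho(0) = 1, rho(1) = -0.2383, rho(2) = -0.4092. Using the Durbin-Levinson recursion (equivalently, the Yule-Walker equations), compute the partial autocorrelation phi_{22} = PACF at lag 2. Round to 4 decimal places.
\phi_{22} = -0.4940

The PACF at lag k is phi_{kk}, the last component of the solution
to the Yule-Walker system G_k phi = r_k where
  (G_k)_{ij} = rho(|i - j|), (r_k)_i = rho(i), i,j = 1..k.
Equivalently, Durbin-Levinson gives phi_{kk} iteratively:
  phi_{11} = rho(1)
  phi_{kk} = [rho(k) - sum_{j=1..k-1} phi_{k-1,j} rho(k-j)]
            / [1 - sum_{j=1..k-1} phi_{k-1,j} rho(j)],
  phi_{k,j} = phi_{k-1,j} - phi_{kk} phi_{k-1,k-j},  j = 1..k-1.
Step k = 1:
  phi_11 = rho(1) = -0.2383.
Step k = 2:
  phi_22 = [rho(2) - phi_11 rho(1)] / [1 - phi_11 rho(1)] = [-0.4092 - (-0.2383)(-0.2383)] / [1 - (-0.2383)(-0.2383)]
         = -0.46598689 / 0.94321311 = -0.494.
Therefore phi_{22} = -0.4940.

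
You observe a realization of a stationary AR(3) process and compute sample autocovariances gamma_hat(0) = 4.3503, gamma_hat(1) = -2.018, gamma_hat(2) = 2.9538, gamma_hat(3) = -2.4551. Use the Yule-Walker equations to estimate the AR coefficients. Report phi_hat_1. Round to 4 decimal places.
\hat\phi_{1} = -0.0030

The Yule-Walker equations for an AR(p) process read, in matrix form,
  Gamma_p phi = r_p,   with   (Gamma_p)_{ij} = gamma(|i - j|),
                       (r_p)_i = gamma(i),   i,j = 1..p.
Substitute the sample gammas (Toeplitz matrix and right-hand side of size 3):
  Gamma_p = [[4.3503, -2.018, 2.9538], [-2.018, 4.3503, -2.018], [2.9538, -2.018, 4.3503]]
  r_p     = [-2.018, 2.9538, -2.4551]
Written out (R1..R3):
  (R1) 4.3503 phi_1 - 2.018 phi_2 + 2.9538 phi_3 = -2.018
  (R2) -2.018 phi_1 + 4.3503 phi_2 - 2.018 phi_3 = 2.9538
  (R3) 2.9538 phi_1 - 2.018 phi_2 + 4.3503 phi_3 = -2.4551
Gaussian elimination:
  R2 <- R2 - (-2.018/4.3503) R1 = R2 - (-0.463876) R1:  3.414198 phi_2 - 0.647803 phi_3 = 2.017698
  R3 <- R3 - (2.9538/4.3503) R1 = R3 - (0.678988) R1:  -0.647803 phi_2 + 2.344706 phi_3 = -1.084903
  R3 <- R3 - (-0.647803/3.414198) R2 = R3 - (-0.189738) R2:  2.221793 phi_3 = -0.702069
Back-substitution:
  phi_hat_3 = -0.702069 / 2.221793 = -0.315992
  phi_hat_2 = (2.017698 - (-0.647803)(-0.315992)) / 3.414198 = 0.531017
  phi_hat_1 = (-2.018 - (-2.018)(0.531017) - (2.9538)(-0.315992)) / 4.3503 = -0.002995
So phi_hat = [-0.0030, 0.5310, -0.3160].
Therefore phi_hat_1 = -0.0030.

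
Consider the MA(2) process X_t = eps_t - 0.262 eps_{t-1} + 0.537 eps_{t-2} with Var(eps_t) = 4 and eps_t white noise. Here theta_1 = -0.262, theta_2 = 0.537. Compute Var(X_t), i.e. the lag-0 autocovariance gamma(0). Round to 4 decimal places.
\gamma(0) = 5.4281

For an MA(q) process X_t = eps_t + sum_i theta_i eps_{t-i} with
Var(eps_t) = sigma^2, the variance is
  gamma(0) = sigma^2 * (1 + sum_i theta_i^2).
  sum_i theta_i^2 = (-0.262)^2 + (0.537)^2 = 0.068644 + 0.288369 = 0.357013.
  gamma(0) = 4 * (1 + 0.357013) = 4 * 1.357013 = 5.428052, which rounds to 5.4281.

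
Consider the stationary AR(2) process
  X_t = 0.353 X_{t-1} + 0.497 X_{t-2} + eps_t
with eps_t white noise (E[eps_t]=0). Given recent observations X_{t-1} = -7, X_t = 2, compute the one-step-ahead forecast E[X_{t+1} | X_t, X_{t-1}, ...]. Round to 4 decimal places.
E[X_{t+1} \mid \mathcal F_t] = -2.7730

For an AR(p) model X_t = c + sum_i phi_i X_{t-i} + eps_t, the
one-step-ahead conditional mean is
  E[X_{t+1} | X_t, ...] = c + sum_i phi_i X_{t+1-i}.
Substitute known values:
  E[X_{t+1} | ...] = (0.353) * (2) + (0.497) * (-7)
                   = -2.7730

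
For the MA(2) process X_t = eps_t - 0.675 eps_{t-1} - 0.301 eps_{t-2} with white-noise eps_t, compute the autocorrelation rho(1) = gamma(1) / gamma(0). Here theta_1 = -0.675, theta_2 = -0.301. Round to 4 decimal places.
\rho(1) = -0.3051

For an MA(q) process with theta_0 = 1, the autocovariance is
  gamma(k) = sigma^2 * sum_{i=0..q-k} theta_i * theta_{i+k},
and rho(k) = gamma(k) / gamma(0). Sigma^2 cancels.
  numerator   = (1)*(-0.675) + (-0.675)*(-0.301) = -0.471825.
  denominator = (1)^2 + (-0.675)^2 + (-0.301)^2 = 1.546226.
  rho(1) = -0.471825 / 1.546226 = -0.3051.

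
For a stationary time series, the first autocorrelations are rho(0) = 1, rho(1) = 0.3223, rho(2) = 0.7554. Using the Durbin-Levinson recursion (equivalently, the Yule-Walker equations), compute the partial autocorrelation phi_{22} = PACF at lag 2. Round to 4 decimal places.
\phi_{22} = 0.7270

The PACF at lag k is phi_{kk}, the last component of the solution
to the Yule-Walker system G_k phi = r_k where
  (G_k)_{ij} = rho(|i - j|), (r_k)_i = rho(i), i,j = 1..k.
Equivalently, Durbin-Levinson gives phi_{kk} iteratively:
  phi_{11} = rho(1)
  phi_{kk} = [rho(k) - sum_{j=1..k-1} phi_{k-1,j} rho(k-j)]
            / [1 - sum_{j=1..k-1} phi_{k-1,j} rho(j)],
  phi_{k,j} = phi_{k-1,j} - phi_{kk} phi_{k-1,k-j},  j = 1..k-1.
Step k = 1:
  phi_11 = rho(1) = 0.3223.
Step k = 2:
  phi_22 = [rho(2) - phi_11 rho(1)] / [1 - phi_11 rho(1)] = [0.7554 - (0.3223)(0.3223)] / [1 - (0.3223)(0.3223)]
         = 0.65152271 / 0.89612271 = 0.727.
Therefore phi_{22} = 0.7270.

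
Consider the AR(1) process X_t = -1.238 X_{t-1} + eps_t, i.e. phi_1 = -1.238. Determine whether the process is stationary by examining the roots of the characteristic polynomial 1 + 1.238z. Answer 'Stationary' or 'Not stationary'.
\text{Not stationary}

The AR(p) characteristic polynomial is P(z) = 1 + 1.238z.
Stationarity requires all roots to lie outside the unit circle, i.e. |z| > 1 for every root.
This is linear in z: 1 + (1.238) z = 0  =>  z = -1/(1.238) = -0.807754,  |z| = 0.807754.
Moduli of all roots: 0.8078.
All moduli strictly greater than 1? No.
Verdict: Not stationary.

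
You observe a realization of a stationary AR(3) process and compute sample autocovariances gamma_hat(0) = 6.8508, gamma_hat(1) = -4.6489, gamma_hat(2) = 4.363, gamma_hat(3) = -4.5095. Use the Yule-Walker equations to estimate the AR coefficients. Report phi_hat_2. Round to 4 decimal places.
\hat\phi_{2} = 0.1890

The Yule-Walker equations for an AR(p) process read, in matrix form,
  Gamma_p phi = r_p,   with   (Gamma_p)_{ij} = gamma(|i - j|),
                       (r_p)_i = gamma(i),   i,j = 1..p.
Substitute the sample gammas (Toeplitz matrix and right-hand side of size 3):
  Gamma_p = [[6.8508, -4.6489, 4.363], [-4.6489, 6.8508, -4.6489], [4.363, -4.6489, 6.8508]]
  r_p     = [-4.6489, 4.363, -4.5095]
Written out (R1..R3):
  (R1) 6.8508 phi_1 - 4.6489 phi_2 + 4.363 phi_3 = -4.6489
  (R2) -4.6489 phi_1 + 6.8508 phi_2 - 4.6489 phi_3 = 4.363
  (R3) 4.363 phi_1 - 4.6489 phi_2 + 6.8508 phi_3 = -4.5095
Gaussian elimination:
  R2 <- R2 - (-4.6489/6.8508) R1 = R2 - (-0.678592) R1:  3.696092 phi_2 - 1.688202 phi_3 = 1.208292
  R3 <- R3 - (4.363/6.8508) R1 = R3 - (0.63686) R1:  -1.688202 phi_2 + 4.07218 phi_3 = -1.548802
  R3 <- R3 - (-1.688202/3.696092) R2 = R3 - (-0.456753) R2:  3.301089 phi_3 = -0.996911
Back-substitution:
  phi_hat_3 = -0.996911 / 3.301089 = -0.301994
  phi_hat_2 = (1.208292 - (-1.688202)(-0.301994)) / 3.696092 = 0.188974
  phi_hat_1 = (-4.6489 - (-4.6489)(0.188974) - (4.363)(-0.301994)) / 6.8508 = -0.358028
So phi_hat = [-0.3580, 0.1890, -0.3020].
Therefore phi_hat_2 = 0.1890.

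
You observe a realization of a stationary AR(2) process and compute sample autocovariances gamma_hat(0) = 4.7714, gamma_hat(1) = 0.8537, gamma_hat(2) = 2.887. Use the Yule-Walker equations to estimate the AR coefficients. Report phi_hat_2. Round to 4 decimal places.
\hat\phi_{2} = 0.5920

The Yule-Walker equations for an AR(p) process read, in matrix form,
  Gamma_p phi = r_p,   with   (Gamma_p)_{ij} = gamma(|i - j|),
                       (r_p)_i = gamma(i),   i,j = 1..p.
Substitute the sample gammas (Toeplitz matrix and right-hand side of size 2):
  Gamma_p = [[4.7714, 0.8537], [0.8537, 4.7714]]
  r_p     = [0.8537, 2.887]
Written out:
  4.7714 phi_1 + 0.8537 phi_2 = 0.8537
  0.8537 phi_1 + 4.7714 phi_2 = 2.887
Solve by Cramer's rule:
  det = gamma(0)^2 - gamma(1)^2 = (4.7714)^2 - (0.8537)^2 = 22.76625796 - 0.72880369 = 22.03745427
  phi_hat_1 = [gamma(1) gamma(0) - gamma(1) gamma(2)] / det = [(0.8537)(4.7714) - (0.8537)(2.887)] / 22.03745427 = 1.60871228 / 22.03745427 = 0.073
  phi_hat_2 = [gamma(0) gamma(2) - gamma(1)^2] / det = [(4.7714)(2.887) - (0.8537)^2] / 22.03745427 = 13.04622811 / 22.03745427 = 0.592
So phi_hat = [0.0730, 0.5920].
Therefore phi_hat_2 = 0.5920.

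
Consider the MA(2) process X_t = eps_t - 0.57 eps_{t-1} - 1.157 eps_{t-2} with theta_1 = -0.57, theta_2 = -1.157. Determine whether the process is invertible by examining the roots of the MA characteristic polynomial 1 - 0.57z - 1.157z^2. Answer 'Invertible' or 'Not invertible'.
\text{Not invertible}

The MA(q) characteristic polynomial is P(z) = 1 - 0.57z - 1.157z^2.
Invertibility requires all roots to lie outside the unit circle, i.e. |z| > 1 for every root.
Set 1 + (-0.57) z + (-1.157) z^2 = 0, i.e. a z^2 + b z + c = 0 with a = -1.157, b = -0.57, c = 1.
Discriminant D = b^2 - 4ac = (-0.57)^2 - 4*(-1.157)*1 = 0.3249 - (-4.628) = 4.9529.
D >= 0, so the roots are real: z = (-b +/- sqrt(D)) / (2a) = (0.57 +/- 2.225511) / (-2.314).
  z_1 = (0.57 + 2.225511) / (-2.314) = -1.2081,   |z_1| = 1.2081.
  z_2 = (0.57 - 2.225511) / (-2.314) = 0.7154,   |z_2| = 0.7154.
Moduli of all roots: 1.2081, 0.7154.
All moduli strictly greater than 1? No.
Verdict: Not invertible.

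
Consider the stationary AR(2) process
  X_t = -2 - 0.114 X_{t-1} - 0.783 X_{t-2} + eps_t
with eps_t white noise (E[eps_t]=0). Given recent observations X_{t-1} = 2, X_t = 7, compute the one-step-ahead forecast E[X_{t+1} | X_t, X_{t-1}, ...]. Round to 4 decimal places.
E[X_{t+1} \mid \mathcal F_t] = -4.3640

For an AR(p) model X_t = c + sum_i phi_i X_{t-i} + eps_t, the
one-step-ahead conditional mean is
  E[X_{t+1} | X_t, ...] = c + sum_i phi_i X_{t+1-i}.
Substitute known values:
  E[X_{t+1} | ...] = -2 + (-0.114) * (7) + (-0.783) * (2)
                   = -4.3640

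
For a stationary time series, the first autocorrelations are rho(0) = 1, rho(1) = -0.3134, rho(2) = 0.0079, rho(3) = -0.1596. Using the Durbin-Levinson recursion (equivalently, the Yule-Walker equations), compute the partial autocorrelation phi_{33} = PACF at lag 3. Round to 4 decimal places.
\phi_{33} = -0.2109

The PACF at lag k is phi_{kk}, the last component of the solution
to the Yule-Walker system G_k phi = r_k where
  (G_k)_{ij} = rho(|i - j|), (r_k)_i = rho(i), i,j = 1..k.
Equivalently, Durbin-Levinson gives phi_{kk} iteratively:
  phi_{11} = rho(1)
  phi_{kk} = [rho(k) - sum_{j=1..k-1} phi_{k-1,j} rho(k-j)]
            / [1 - sum_{j=1..k-1} phi_{k-1,j} rho(j)],
  phi_{k,j} = phi_{k-1,j} - phi_{kk} phi_{k-1,k-j},  j = 1..k-1.
Step k = 1:
  phi_11 = rho(1) = -0.3134.
Step k = 2:
  phi_22 = [rho(2) - phi_11 rho(1)] / [1 - phi_11 rho(1)] = [0.0079 - (-0.3134)(-0.3134)] / [1 - (-0.3134)(-0.3134)]
         = -0.09031956 / 0.90178044 = -0.100157.
  Update: phi_21 = phi_11 - phi_22 phi_11 = -0.3134 - (-0.100157)(-0.3134) = -0.344789.
Step k = 3:
  phi_33 = [rho(3) - phi_21 rho(2) - phi_22 rho(1)] / [1 - phi_21 rho(1) - phi_22 rho(2)]
    numerator   = -0.1596 - (-0.344789)(0.0079) - (-0.100157)(-0.3134) = -0.18826535
    denominator = 1 - (-0.344789)(-0.3134) - (-0.100157)(0.0079) = 0.89273431
  phi_33 = -0.18826535 / 0.89273431 = -0.2109.
Therefore phi_{33} = -0.2109.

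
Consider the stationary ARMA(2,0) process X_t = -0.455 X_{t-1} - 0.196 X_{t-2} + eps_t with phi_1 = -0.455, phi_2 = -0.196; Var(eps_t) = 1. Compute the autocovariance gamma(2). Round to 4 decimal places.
\gamma(2) = -0.0278

Multiply the model equation by X_{t-k} and take expectations. With theta_0 = psi_0 = 1 and psi_j the MA(infinity) weights, this gives
  gamma(k) - sum_i phi_i gamma(k-i) = c_k,
  c_k = sigma^2 * sum_{j=k..q} theta_j psi_{j-k}   (c_k = 0 for k > q),
using gamma(-m) = gamma(m).
Pure AR (q = 0): c_0 = sigma^2 = 1, c_k = 0 for k >= 1.
Equations for k = 0, 1, 2 (AR order 2, c_2 = 0):
  (E0) gamma(0) = phi_1 gamma(1) + phi_2 gamma(2) + c_0
  (E1) gamma(1) = phi_1 gamma(0) + phi_2 gamma(1) + c_1
  (E2) gamma(2) = phi_1 gamma(1) + phi_2 gamma(0)
From (E1): gamma(1) = A gamma(0) + B with
  A = phi_1 / (1 - phi_2) = -0.455 / 1.196 = -0.380435,   B = c_1 / (1 - phi_2) = 0 / 1.196 = 0.
Insert (E2) into (E0): gamma(0) (1 - phi_2^2) = phi_1 (1 + phi_2) gamma(1) + c_0.
  phi_1 (1 + phi_2) = (-0.455)(0.804) = -0.36582,   1 - phi_2^2 = 0.961584.
Replace gamma(1) by A gamma(0) + B and collect gamma(0):
  gamma(0) [0.961584 - (-0.36582)(-0.380435)] = c_0 = 1
  gamma(0) * 0.822413 = 1
  gamma(0) = 1 / 0.822413 = 1.215934.
  gamma(1) = A gamma(0) = (-0.380435)(1.215934) = -0.462583.
  gamma(2) = phi_1 gamma(1) + phi_2 gamma(0) = (-0.455)(-0.462583) + (-0.196)(1.215934) = -0.027848.
Therefore gamma(2) = -0.0278 (to 4 decimal places).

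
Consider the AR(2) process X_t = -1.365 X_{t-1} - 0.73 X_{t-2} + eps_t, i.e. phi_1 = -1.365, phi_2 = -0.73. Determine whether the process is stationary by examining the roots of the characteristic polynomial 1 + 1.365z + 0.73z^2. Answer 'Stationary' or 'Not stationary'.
\text{Stationary}

The AR(p) characteristic polynomial is P(z) = 1 + 1.365z + 0.73z^2.
Stationarity requires all roots to lie outside the unit circle, i.e. |z| > 1 for every root.
Set 1 + (1.365) z + (0.73) z^2 = 0, i.e. a z^2 + b z + c = 0 with a = 0.73, b = 1.365, c = 1.
Discriminant D = b^2 - 4ac = (1.365)^2 - 4*(0.73)*1 = 1.863225 - (2.92) = -1.056775.
D < 0, so the roots are the complex-conjugate pair z = (-b +/- i sqrt(-D)) / (2a) = -0.9349 +/- 0.7041i.
For a conjugate pair |z|^2 = z * conj(z) = (product of roots) = c/a = 1/(0.73) = 1.369863, so |z| = sqrt(1.369863) = 1.1704 for both roots.
Moduli of all roots: 1.1704, 1.1704.
All moduli strictly greater than 1? Yes.
Verdict: Stationary.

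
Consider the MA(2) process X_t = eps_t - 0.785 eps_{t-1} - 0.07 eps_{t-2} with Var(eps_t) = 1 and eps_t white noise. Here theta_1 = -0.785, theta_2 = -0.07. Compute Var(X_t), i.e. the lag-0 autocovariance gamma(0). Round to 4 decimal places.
\gamma(0) = 1.6211

For an MA(q) process X_t = eps_t + sum_i theta_i eps_{t-i} with
Var(eps_t) = sigma^2, the variance is
  gamma(0) = sigma^2 * (1 + sum_i theta_i^2).
  sum_i theta_i^2 = (-0.785)^2 + (-0.07)^2 = 0.616225 + 0.0049 = 0.621125.
  gamma(0) = 1 * (1 + 0.621125) = 1 * 1.621125 = 1.621125, which rounds to 1.6211.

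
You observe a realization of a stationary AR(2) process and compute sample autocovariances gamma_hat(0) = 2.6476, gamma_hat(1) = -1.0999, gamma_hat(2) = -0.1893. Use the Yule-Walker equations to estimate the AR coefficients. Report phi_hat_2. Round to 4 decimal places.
\hat\phi_{2} = -0.2950

The Yule-Walker equations for an AR(p) process read, in matrix form,
  Gamma_p phi = r_p,   with   (Gamma_p)_{ij} = gamma(|i - j|),
                       (r_p)_i = gamma(i),   i,j = 1..p.
Substitute the sample gammas (Toeplitz matrix and right-hand side of size 2):
  Gamma_p = [[2.6476, -1.0999], [-1.0999, 2.6476]]
  r_p     = [-1.0999, -0.1893]
Written out:
  2.6476 phi_1 - 1.0999 phi_2 = -1.0999
  -1.0999 phi_1 + 2.6476 phi_2 = -0.1893
Solve by Cramer's rule:
  det = gamma(0)^2 - gamma(1)^2 = (2.6476)^2 - (-1.0999)^2 = 7.00978576 - 1.20978001 = 5.80000575
  phi_hat_1 = [gamma(1) gamma(0) - gamma(1) gamma(2)] / det = [(-1.0999)(2.6476) - (-1.0999)(-0.1893)] / 5.80000575 = -3.12030631 / 5.80000575 = -0.538
  phi_hat_2 = [gamma(0) gamma(2) - gamma(1)^2] / det = [(2.6476)(-0.1893) - (-1.0999)^2] / 5.80000575 = -1.71097069 / 5.80000575 = -0.295
So phi_hat = [-0.5380, -0.2950].
Therefore phi_hat_2 = -0.2950.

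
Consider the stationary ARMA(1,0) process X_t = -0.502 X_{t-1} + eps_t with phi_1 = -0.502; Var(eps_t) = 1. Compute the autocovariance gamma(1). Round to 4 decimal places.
\gamma(1) = -0.6711

Multiply the model equation by X_{t-k} and take expectations. With theta_0 = psi_0 = 1 and psi_j the MA(infinity) weights, this gives
  gamma(k) - sum_i phi_i gamma(k-i) = c_k,
  c_k = sigma^2 * sum_{j=k..q} theta_j psi_{j-k}   (c_k = 0 for k > q),
using gamma(-m) = gamma(m).
Pure AR (q = 0): c_0 = sigma^2 = 1, c_k = 0 for k >= 1.
Equations for k = 0 and k = 1 (AR order 1):
  gamma(0) = phi_1 gamma(1) + c_0
  gamma(1) = phi_1 gamma(0) + c_1
Substituting the second into the first: gamma(0) (1 - phi_1^2) = c_0 + phi_1 c_1, so
  gamma(0) = c_0 / (1 - phi_1^2) = 1 / (1 - (-0.502)^2) = 1 / 0.747996 = 1.336906.
  gamma(1) = phi_1 gamma(0) = (-0.502)(1.336906) = -0.671127.
Therefore gamma(1) = -0.6711 (to 4 decimal places).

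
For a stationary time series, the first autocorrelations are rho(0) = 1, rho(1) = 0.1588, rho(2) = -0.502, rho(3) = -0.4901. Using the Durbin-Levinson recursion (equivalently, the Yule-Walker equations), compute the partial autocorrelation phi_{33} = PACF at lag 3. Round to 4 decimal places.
\phi_{33} = -0.4080

The PACF at lag k is phi_{kk}, the last component of the solution
to the Yule-Walker system G_k phi = r_k where
  (G_k)_{ij} = rho(|i - j|), (r_k)_i = rho(i), i,j = 1..k.
Equivalently, Durbin-Levinson gives phi_{kk} iteratively:
  phi_{11} = rho(1)
  phi_{kk} = [rho(k) - sum_{j=1..k-1} phi_{k-1,j} rho(k-j)]
            / [1 - sum_{j=1..k-1} phi_{k-1,j} rho(j)],
  phi_{k,j} = phi_{k-1,j} - phi_{kk} phi_{k-1,k-j},  j = 1..k-1.
Step k = 1:
  phi_11 = rho(1) = 0.1588.
Step k = 2:
  phi_22 = [rho(2) - phi_11 rho(1)] / [1 - phi_11 rho(1)] = [-0.502 - (0.1588)(0.1588)] / [1 - (0.1588)(0.1588)]
         = -0.52721744 / 0.97478256 = -0.540856.
  Update: phi_21 = phi_11 - phi_22 phi_11 = 0.1588 - (-0.540856)(0.1588) = 0.244688.
Step k = 3:
  phi_33 = [rho(3) - phi_21 rho(2) - phi_22 rho(1)] / [1 - phi_21 rho(1) - phi_22 rho(2)]
    numerator   = -0.4901 - (0.244688)(-0.502) - (-0.540856)(0.1588) = -0.28137862
    denominator = 1 - (0.244688)(0.1588) - (-0.540856)(-0.502) = 0.6896336
  phi_33 = -0.28137862 / 0.6896336 = -0.408.
Therefore phi_{33} = -0.4080.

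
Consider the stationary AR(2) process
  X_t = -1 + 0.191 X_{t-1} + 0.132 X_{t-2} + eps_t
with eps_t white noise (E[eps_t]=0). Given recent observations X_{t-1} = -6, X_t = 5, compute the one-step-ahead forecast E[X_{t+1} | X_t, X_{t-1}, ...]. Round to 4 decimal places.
E[X_{t+1} \mid \mathcal F_t] = -0.8370

For an AR(p) model X_t = c + sum_i phi_i X_{t-i} + eps_t, the
one-step-ahead conditional mean is
  E[X_{t+1} | X_t, ...] = c + sum_i phi_i X_{t+1-i}.
Substitute known values:
  E[X_{t+1} | ...] = -1 + (0.191) * (5) + (0.132) * (-6)
                   = -0.8370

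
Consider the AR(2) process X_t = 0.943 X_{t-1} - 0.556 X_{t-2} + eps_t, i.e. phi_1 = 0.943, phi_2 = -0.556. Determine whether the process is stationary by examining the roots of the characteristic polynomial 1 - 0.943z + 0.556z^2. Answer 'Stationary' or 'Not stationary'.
\text{Stationary}

The AR(p) characteristic polynomial is P(z) = 1 - 0.943z + 0.556z^2.
Stationarity requires all roots to lie outside the unit circle, i.e. |z| > 1 for every root.
Set 1 + (-0.943) z + (0.556) z^2 = 0, i.e. a z^2 + b z + c = 0 with a = 0.556, b = -0.943, c = 1.
Discriminant D = b^2 - 4ac = (-0.943)^2 - 4*(0.556)*1 = 0.889249 - (2.224) = -1.334751.
D < 0, so the roots are the complex-conjugate pair z = (-b +/- i sqrt(-D)) / (2a) = 0.848 +/- 1.039i.
For a conjugate pair |z|^2 = z * conj(z) = (product of roots) = c/a = 1/(0.556) = 1.798561, so |z| = sqrt(1.798561) = 1.3411 for both roots.
Moduli of all roots: 1.3411, 1.3411.
All moduli strictly greater than 1? Yes.
Verdict: Stationary.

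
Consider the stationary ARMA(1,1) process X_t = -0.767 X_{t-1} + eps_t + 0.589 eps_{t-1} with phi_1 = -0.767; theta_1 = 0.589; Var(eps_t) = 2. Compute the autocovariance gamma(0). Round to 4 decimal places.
\gamma(0) = 2.1539

Multiply the model equation by X_{t-k} and take expectations. With theta_0 = psi_0 = 1 and psi_j the MA(infinity) weights, this gives
  gamma(k) - sum_i phi_i gamma(k-i) = c_k,
  c_k = sigma^2 * sum_{j=k..q} theta_j psi_{j-k}   (c_k = 0 for k > q),
using gamma(-m) = gamma(m).
psi-weights needed (psi_j = theta_j + sum_i phi_i psi_{j-i}):
  psi_1 = theta_1 + phi_1 = 0.589 + (-0.767) = -0.178
Right-hand sides:
  c_0 = sigma^2 (1 + theta_1 psi_1) = 2 * (1 + (0.589)(-0.178)) = 2 * 0.895158 = 1.790316
  c_1 = sigma^2 theta_1 = 2 * (0.589) = 1.178
  c_2 = 0
Equations for k = 0 and k = 1 (AR order 1):
  gamma(0) = phi_1 gamma(1) + c_0
  gamma(1) = phi_1 gamma(0) + c_1
Substituting the second into the first: gamma(0) (1 - phi_1^2) = c_0 + phi_1 c_1, so
  gamma(0) = (c_0 + phi_1 c_1) / (1 - phi_1^2) = (1.790316 + (-0.767)(1.178)) / (1 - (-0.767)^2) = 0.88679 / 0.411711 = 2.153914.
Therefore gamma(0) = 2.1539 (to 4 decimal places).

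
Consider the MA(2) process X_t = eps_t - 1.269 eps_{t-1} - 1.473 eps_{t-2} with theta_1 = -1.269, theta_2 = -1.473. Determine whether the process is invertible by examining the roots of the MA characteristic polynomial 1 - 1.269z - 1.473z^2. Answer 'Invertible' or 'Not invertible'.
\text{Not invertible}

The MA(q) characteristic polynomial is P(z) = 1 - 1.269z - 1.473z^2.
Invertibility requires all roots to lie outside the unit circle, i.e. |z| > 1 for every root.
Set 1 + (-1.269) z + (-1.473) z^2 = 0, i.e. a z^2 + b z + c = 0 with a = -1.473, b = -1.269, c = 1.
Discriminant D = b^2 - 4ac = (-1.269)^2 - 4*(-1.473)*1 = 1.610361 - (-5.892) = 7.502361.
D >= 0, so the roots are real: z = (-b +/- sqrt(D)) / (2a) = (1.269 +/- 2.739044) / (-2.946).
  z_1 = (1.269 + 2.739044) / (-2.946) = -1.3605,   |z_1| = 1.3605.
  z_2 = (1.269 - 2.739044) / (-2.946) = 0.499,   |z_2| = 0.499.
Moduli of all roots: 1.3605, 0.4990.
All moduli strictly greater than 1? No.
Verdict: Not invertible.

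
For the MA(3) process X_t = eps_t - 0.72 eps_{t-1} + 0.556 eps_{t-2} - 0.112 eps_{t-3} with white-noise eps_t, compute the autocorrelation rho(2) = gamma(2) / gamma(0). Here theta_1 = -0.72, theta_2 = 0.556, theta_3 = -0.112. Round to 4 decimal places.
\rho(2) = 0.3460

For an MA(q) process with theta_0 = 1, the autocovariance is
  gamma(k) = sigma^2 * sum_{i=0..q-k} theta_i * theta_{i+k},
and rho(k) = gamma(k) / gamma(0). Sigma^2 cancels.
  numerator   = (1)*(0.556) + (-0.72)*(-0.112) = 0.63664.
  denominator = (1)^2 + (-0.72)^2 + (0.556)^2 + (-0.112)^2 = 1.84008.
  rho(2) = 0.63664 / 1.84008 = 0.3460.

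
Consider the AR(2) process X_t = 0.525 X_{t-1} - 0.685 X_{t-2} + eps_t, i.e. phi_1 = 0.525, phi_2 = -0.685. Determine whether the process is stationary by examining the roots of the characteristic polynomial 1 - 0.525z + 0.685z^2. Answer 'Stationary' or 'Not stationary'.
\text{Stationary}

The AR(p) characteristic polynomial is P(z) = 1 - 0.525z + 0.685z^2.
Stationarity requires all roots to lie outside the unit circle, i.e. |z| > 1 for every root.
Set 1 + (-0.525) z + (0.685) z^2 = 0, i.e. a z^2 + b z + c = 0 with a = 0.685, b = -0.525, c = 1.
Discriminant D = b^2 - 4ac = (-0.525)^2 - 4*(0.685)*1 = 0.275625 - (2.74) = -2.464375.
D < 0, so the roots are the complex-conjugate pair z = (-b +/- i sqrt(-D)) / (2a) = 0.3832 +/- 1.1459i.
For a conjugate pair |z|^2 = z * conj(z) = (product of roots) = c/a = 1/(0.685) = 1.459854, so |z| = sqrt(1.459854) = 1.2082 for both roots.
Moduli of all roots: 1.2082, 1.2082.
All moduli strictly greater than 1? Yes.
Verdict: Stationary.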